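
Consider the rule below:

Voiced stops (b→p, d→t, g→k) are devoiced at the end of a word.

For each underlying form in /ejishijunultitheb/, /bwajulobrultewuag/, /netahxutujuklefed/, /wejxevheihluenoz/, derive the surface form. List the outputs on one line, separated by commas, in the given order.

/ejishijunultitheb/: /b/ is a voiced stop in word-final position, so it devoices to [p]. → [ejishijunultithep].
/bwajulobrultewuag/: /g/ is a voiced stop in word-final position, so it devoices to [k]. → [bwajulobrultewuak].
/netahxutujuklefed/: /d/ is a voiced stop in word-final position, so it devoices to [t]. → [netahxutujuklefet].
/wejxevheihluenoz/: the rule's environment is not met; surfaces unchanged as [wejxevheihluenoz].

ejishijunultithep, bwajulobrultewuak, netahxutujuklefet, wejxevheihluenoz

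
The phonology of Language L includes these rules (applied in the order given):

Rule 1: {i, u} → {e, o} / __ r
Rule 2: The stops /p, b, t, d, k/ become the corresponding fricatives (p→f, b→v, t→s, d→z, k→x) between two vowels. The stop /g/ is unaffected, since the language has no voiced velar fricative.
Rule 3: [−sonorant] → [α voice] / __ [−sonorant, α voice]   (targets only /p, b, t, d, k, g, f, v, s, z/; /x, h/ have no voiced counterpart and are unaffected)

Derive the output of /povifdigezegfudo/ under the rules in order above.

Rule 1 (pre-rhotic lowering): no segment meets the environment; /povifdigezegfudo/ is unchanged.
Rule 2 (intervocalic spirantization): /d/ is a stop between vowels /u/ and /o/, so it spirantizes to the fricative [z]. /povifdigezegfudo/ → povifdigezegfuzo.
Rule 3 (regressive voicing assimilation): /f/ precedes the voiced obstruent /d/, so it voices to [v] by assimilation. /g/ precedes the voiceless obstruent /f/, so it devoices to [k] by assimilation. /povifdigezegfuzo/ → povivdigezekfuzo.

povivdigezekfuzo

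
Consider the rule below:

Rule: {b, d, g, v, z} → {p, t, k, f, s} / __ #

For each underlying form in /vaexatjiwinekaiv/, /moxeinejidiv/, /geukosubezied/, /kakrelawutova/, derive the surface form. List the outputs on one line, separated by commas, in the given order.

vaexatjiwinekaif, moxeinejidif, geukosubeziet, kakrelawutova

/vaexatjiwinekaiv/: /v/ is a voiced obstruent in word-final position, so it devoices to [f]. → [vaexatjiwinekaif].
/moxeinejidiv/: /v/ is a voiced obstruent in word-final position, so it devoices to [f]. → [moxeinejidif].
/geukosubezied/: /d/ is a voiced obstruent in word-final position, so it devoices to [t]. → [geukosubeziet].
/kakrelawutova/: the rule's environment is not met; surfaces unchanged as [kakrelawutova].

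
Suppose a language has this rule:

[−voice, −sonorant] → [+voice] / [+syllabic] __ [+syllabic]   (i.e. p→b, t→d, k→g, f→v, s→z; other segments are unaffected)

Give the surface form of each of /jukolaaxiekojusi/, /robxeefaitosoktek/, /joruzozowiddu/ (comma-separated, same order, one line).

jugolaaxiegojuzi, robxeevaidozoktek, joruzozowiddu

/jukolaaxiekojusi/: /k/ is a voiceless obstruent between vowels /u/ and /o/, so it voices to [g]. /k/ is a voiceless obstruent between vowels /e/ and /o/, so it voices to [g]. /s/ is a voiceless obstruent between vowels /u/ and /i/, so it voices to [z]. → [jugolaaxiegojuzi].
/robxeefaitosoktek/: /f/ is a voiceless obstruent between vowels /e/ and /a/, so it voices to [v]. /t/ is a voiceless obstruent between vowels /i/ and /o/, so it voices to [d]. /s/ is a voiceless obstruent between vowels /o/ and /o/, so it voices to [z]. → [robxeevaidozoktek].
/joruzozowiddu/: the rule's environment is not met; surfaces unchanged as [joruzozowiddu].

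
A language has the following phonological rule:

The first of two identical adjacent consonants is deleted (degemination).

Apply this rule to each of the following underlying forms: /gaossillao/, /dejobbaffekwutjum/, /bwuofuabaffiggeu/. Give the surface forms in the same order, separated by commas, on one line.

gaosilao, dejobafekwutjum, bwuofuabafigeu

/gaossillao/: /ss/ is a geminate; the first /s/ deletes. /ll/ is a geminate; the first /l/ deletes. → [gaosilao].
/dejobbaffekwutjum/: /bb/ is a geminate; the first /b/ deletes. /ff/ is a geminate; the first /f/ deletes. → [dejobafekwutjum].
/bwuofuabaffiggeu/: /ff/ is a geminate; the first /f/ deletes. /gg/ is a geminate; the first /g/ deletes. → [bwuofuabafigeu].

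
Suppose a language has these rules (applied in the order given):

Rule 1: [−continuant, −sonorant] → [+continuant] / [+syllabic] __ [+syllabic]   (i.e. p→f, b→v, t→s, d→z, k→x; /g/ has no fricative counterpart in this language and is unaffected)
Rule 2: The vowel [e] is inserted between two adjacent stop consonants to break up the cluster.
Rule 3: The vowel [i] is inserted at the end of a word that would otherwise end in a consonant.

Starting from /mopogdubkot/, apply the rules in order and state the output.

Rule 1 (intervocalic spirantization): /p/ is a stop between vowels /o/ and /o/, so it spirantizes to the fricative [f]. /mopogdubkot/ → mofogdubkot.
Rule 2 (stop-cluster e-epenthesis): /g/ and /d/ form a stop–stop cluster, so [e] is inserted between them. /b/ and /k/ form a stop–stop cluster, so [e] is inserted between them. /mofogdubkot/ → mofogedubekot.
Rule 3 (final i-epenthesis): the form ends in the consonant /t/, so [i] is inserted word-finally. /mofogedubekot/ → mofogedubekoti.

mofogedubekoti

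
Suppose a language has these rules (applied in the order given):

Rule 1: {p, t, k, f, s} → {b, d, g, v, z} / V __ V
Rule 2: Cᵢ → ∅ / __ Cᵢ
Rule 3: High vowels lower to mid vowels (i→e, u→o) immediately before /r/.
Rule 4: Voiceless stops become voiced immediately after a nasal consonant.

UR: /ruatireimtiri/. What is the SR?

Rule 1 (intervocalic voicing): /t/ is a voiceless obstruent between vowels /a/ and /i/, so it voices to [d]. /ruatireimtiri/ → ruadireimtiri.
Rule 2 (degemination): no segment meets the environment; /ruadireimtiri/ is unchanged.
Rule 3 (pre-rhotic lowering): /i/ is a high vowel immediately before /r/, so it lowers to [e]. /i/ is a high vowel immediately before /r/, so it lowers to [e]. /ruadireimtiri/ → ruadereimteri.
Rule 4 (post-nasal voicing): /t/ is a voiceless stop immediately after the nasal /m/, so it voices to [d]. /ruadereimteri/ → ruadereimderi.

ruadereimderi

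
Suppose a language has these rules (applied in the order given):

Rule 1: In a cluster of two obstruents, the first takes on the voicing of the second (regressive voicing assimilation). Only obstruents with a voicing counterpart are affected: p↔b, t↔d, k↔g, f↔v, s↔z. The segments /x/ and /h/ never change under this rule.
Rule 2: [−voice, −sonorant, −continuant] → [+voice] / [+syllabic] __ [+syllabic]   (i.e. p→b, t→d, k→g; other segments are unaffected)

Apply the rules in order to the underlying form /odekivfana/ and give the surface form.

Rule 1 (regressive voicing assimilation): /v/ precedes the voiceless obstruent /f/, so it devoices to [f] by assimilation. /odekivfana/ → odekiffana.
Rule 2 (intervocalic voicing): /k/ is a voiceless stop between vowels /e/ and /i/, so it voices to [g]. /odekiffana/ → odegiffana.

odegiffana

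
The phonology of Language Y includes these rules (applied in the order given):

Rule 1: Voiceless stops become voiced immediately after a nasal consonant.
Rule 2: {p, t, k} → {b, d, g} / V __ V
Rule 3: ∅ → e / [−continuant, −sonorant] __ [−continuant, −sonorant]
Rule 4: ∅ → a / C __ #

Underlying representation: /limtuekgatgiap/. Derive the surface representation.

Rule 1 (post-nasal voicing): /t/ is a voiceless stop immediately after the nasal /m/, so it voices to [d]. /limtuekgatgiap/ → limduekgatgiap.
Rule 2 (intervocalic voicing): no segment meets the environment; /limduekgatgiap/ is unchanged.
Rule 3 (stop-cluster e-epenthesis): /k/ and /g/ form a stop–stop cluster, so [e] is inserted between them. /t/ and /g/ form a stop–stop cluster, so [e] is inserted between them. /limduekgatgiap/ → limduekegategiap.
Rule 4 (final a-epenthesis): the form ends in the consonant /p/, so [a] is inserted word-finally. /limduekegategiap/ → limduekegategiapa.

limduekegategiapa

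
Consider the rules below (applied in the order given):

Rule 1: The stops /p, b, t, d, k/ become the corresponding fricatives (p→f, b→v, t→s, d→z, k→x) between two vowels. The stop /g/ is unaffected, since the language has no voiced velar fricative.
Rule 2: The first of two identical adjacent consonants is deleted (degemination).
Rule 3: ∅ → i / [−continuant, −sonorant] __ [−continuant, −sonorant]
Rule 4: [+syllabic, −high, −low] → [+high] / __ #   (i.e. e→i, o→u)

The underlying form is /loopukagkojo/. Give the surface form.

Rule 1 (intervocalic spirantization): /p/ is a stop between vowels /o/ and /u/, so it spirantizes to the fricative [f]. /k/ is a stop between vowels /u/ and /a/, so it spirantizes to the fricative [x]. /loopukagkojo/ → loofuxagkojo.
Rule 2 (degemination): no segment meets the environment; /loofuxagkojo/ is unchanged.
Rule 3 (stop-cluster i-epenthesis): /g/ and /k/ form a stop–stop cluster, so [i] is inserted between them. /loofuxagkojo/ → loofuxagikojo.
Rule 4 (final vowel raising): /o/ is a mid vowel in word-final position, so it raises to [u]. /loofuxagikojo/ → loofuxagikoju.

loofuxagikoju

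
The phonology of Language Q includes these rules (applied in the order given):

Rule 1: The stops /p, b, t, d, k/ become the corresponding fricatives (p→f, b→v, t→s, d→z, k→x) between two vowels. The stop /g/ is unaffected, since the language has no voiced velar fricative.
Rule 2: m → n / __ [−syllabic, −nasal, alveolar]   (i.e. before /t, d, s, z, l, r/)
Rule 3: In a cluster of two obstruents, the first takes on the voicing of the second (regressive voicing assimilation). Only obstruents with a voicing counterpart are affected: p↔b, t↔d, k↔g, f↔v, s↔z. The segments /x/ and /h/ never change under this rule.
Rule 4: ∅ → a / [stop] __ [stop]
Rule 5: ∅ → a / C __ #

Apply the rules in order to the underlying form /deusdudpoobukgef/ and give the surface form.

Rule 1 (intervocalic spirantization): /b/ is a stop between vowels /o/ and /u/, so it spirantizes to the fricative [v]. /deusdudpoobukgef/ → deusdudpoovukgef.
Rule 2 (nasal place assimilation): no segment meets the environment; /deusdudpoovukgef/ is unchanged.
Rule 3 (regressive voicing assimilation): /s/ precedes the voiced obstruent /d/, so it voices to [z] by assimilation. /d/ precedes the voiceless obstruent /p/, so it devoices to [t] by assimilation. /k/ precedes the voiced obstruent /g/, so it voices to [g] by assimilation. /deusdudpoovukgef/ → deuzdutpoovuggef.
Rule 4 (stop-cluster a-epenthesis): /t/ and /p/ form a stop–stop cluster, so [a] is inserted between them. /g/ and /g/ form a stop–stop cluster, so [a] is inserted between them. /deuzdutpoovuggef/ → deuzdutapoovugagef.
Rule 5 (final a-epenthesis): the form ends in the consonant /f/, so [a] is inserted word-finally. /deuzdutapoovugagef/ → deuzdutapoovugagefa.

deuzdutapoovugagefa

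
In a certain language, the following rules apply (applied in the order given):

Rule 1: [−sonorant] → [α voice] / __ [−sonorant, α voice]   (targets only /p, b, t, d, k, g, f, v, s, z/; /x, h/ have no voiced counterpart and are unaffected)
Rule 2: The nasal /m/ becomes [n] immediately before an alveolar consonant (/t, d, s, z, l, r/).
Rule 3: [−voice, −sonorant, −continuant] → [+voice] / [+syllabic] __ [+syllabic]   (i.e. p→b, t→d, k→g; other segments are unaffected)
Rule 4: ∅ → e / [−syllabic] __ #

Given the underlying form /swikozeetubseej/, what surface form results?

swigozeedupseeje

Rule 1 (regressive voicing assimilation): /b/ precedes the voiceless obstruent /s/, so it devoices to [p] by assimilation. /swikozeetubseej/ → swikozeetupseej.
Rule 2 (nasal place assimilation): no segment meets the environment; /swikozeetupseej/ is unchanged.
Rule 3 (intervocalic voicing): /k/ is a voiceless stop between vowels /i/ and /o/, so it voices to [g]. /t/ is a voiceless stop between vowels /e/ and /u/, so it voices to [d]. /swikozeetupseej/ → swigozeedupseej.
Rule 4 (final e-epenthesis): the form ends in the consonant /j/, so [e] is inserted word-finally. /swigozeedupseej/ → swigozeedupseeje.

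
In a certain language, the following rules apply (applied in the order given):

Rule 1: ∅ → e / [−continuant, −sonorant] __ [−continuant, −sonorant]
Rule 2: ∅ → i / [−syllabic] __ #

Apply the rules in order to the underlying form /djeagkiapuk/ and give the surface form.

Rule 1 (stop-cluster e-epenthesis): /g/ and /k/ form a stop–stop cluster, so [e] is inserted between them. /djeagkiapuk/ → djeagekiapuk.
Rule 2 (final i-epenthesis): the form ends in the consonant /k/, so [i] is inserted word-finally. /djeagekiapuk/ → djeagekiapuki.

djeagekiapuki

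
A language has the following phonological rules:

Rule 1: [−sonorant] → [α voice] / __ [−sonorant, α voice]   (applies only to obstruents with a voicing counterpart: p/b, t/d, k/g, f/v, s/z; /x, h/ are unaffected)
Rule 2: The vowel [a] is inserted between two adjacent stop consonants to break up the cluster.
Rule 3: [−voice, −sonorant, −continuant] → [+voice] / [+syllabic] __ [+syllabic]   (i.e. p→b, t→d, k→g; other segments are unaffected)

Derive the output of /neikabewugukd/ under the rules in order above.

neigabewugugad

Rule 1 (regressive voicing assimilation): /k/ precedes the voiced obstruent /d/, so it voices to [g] by assimilation. /neikabewugukd/ → neikabewugugd.
Rule 2 (stop-cluster a-epenthesis): /g/ and /d/ form a stop–stop cluster, so [a] is inserted between them. /neikabewugugd/ → neikabewugugad.
Rule 3 (intervocalic voicing): /k/ is a voiceless stop between vowels /i/ and /a/, so it voices to [g]. /neikabewugugad/ → neigabewugugad.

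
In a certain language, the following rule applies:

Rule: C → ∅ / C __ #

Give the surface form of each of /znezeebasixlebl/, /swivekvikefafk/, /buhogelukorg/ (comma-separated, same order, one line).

znezeebasixleb, swivekvikefaf, buhogelukor

/znezeebasixlebl/: /l/ is the second consonant of a word-final cluster /bl/, so it deletes. → [znezeebasixleb].
/swivekvikefafk/: /k/ is the second consonant of a word-final cluster /fk/, so it deletes. → [swivekvikefaf].
/buhogelukorg/: /g/ is the second consonant of a word-final cluster /rg/, so it deletes. → [buhogelukor].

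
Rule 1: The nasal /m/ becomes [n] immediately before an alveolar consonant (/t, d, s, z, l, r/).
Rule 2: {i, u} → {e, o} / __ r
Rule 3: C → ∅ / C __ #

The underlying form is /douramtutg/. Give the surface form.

Rule 1 (nasal place assimilation): /m/ precedes the alveolar consonant /t/, so it assimilates in place to [n]. /douramtutg/ → dourantutg.
Rule 2 (pre-rhotic lowering): /u/ is a high vowel immediately before /r/, so it lowers to [o]. /dourantutg/ → doorantutg.
Rule 3 (final cluster simplification): /g/ is the second consonant of a word-final cluster /tg/, so it deletes. /doorantutg/ → doorantut.

doorantut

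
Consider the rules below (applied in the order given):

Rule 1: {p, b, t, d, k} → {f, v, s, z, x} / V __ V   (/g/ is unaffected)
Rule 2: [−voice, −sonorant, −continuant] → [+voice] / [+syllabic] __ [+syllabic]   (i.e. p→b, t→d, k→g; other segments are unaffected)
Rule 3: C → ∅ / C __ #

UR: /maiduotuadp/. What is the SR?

maizuosuad

Rule 1 (intervocalic spirantization): /d/ is a stop between vowels /i/ and /u/, so it spirantizes to the fricative [z]. /t/ is a stop between vowels /o/ and /u/, so it spirantizes to the fricative [s]. /maiduotuadp/ → maizuosuadp.
Rule 2 (intervocalic voicing): no segment meets the environment; /maizuosuadp/ is unchanged.
Rule 3 (final cluster simplification): /p/ is the second consonant of a word-final cluster /dp/, so it deletes. /maizuosuadp/ → maizuosuad.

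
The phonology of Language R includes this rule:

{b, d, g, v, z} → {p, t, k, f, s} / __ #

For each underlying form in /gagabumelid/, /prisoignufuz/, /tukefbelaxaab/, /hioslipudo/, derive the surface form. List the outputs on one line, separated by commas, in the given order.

/gagabumelid/: /d/ is a voiced obstruent in word-final position, so it devoices to [t]. → [gagabumelit].
/prisoignufuz/: /z/ is a voiced obstruent in word-final position, so it devoices to [s]. → [prisoignufus].
/tukefbelaxaab/: /b/ is a voiced obstruent in word-final position, so it devoices to [p]. → [tukefbelaxaap].
/hioslipudo/: the rule's environment is not met; surfaces unchanged as [hioslipudo].

gagabumelit, prisoignufus, tukefbelaxaap, hioslipudo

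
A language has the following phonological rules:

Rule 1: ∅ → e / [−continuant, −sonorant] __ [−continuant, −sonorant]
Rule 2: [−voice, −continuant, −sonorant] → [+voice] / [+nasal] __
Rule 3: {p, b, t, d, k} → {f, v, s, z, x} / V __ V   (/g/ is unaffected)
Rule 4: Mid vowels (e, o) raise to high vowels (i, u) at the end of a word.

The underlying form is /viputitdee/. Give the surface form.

Rule 1 (stop-cluster e-epenthesis): /t/ and /d/ form a stop–stop cluster, so [e] is inserted between them. /viputitdee/ → viputitedee.
Rule 2 (post-nasal voicing): no segment meets the environment; /viputitedee/ is unchanged.
Rule 3 (intervocalic spirantization): /p/ is a stop between vowels /i/ and /u/, so it spirantizes to the fricative [f]. /t/ is a stop between vowels /u/ and /i/, so it spirantizes to the fricative [s]. /t/ is a stop between vowels /i/ and /e/, so it spirantizes to the fricative [s]. /d/ is a stop between vowels /e/ and /e/, so it spirantizes to the fricative [z]. /viputitedee/ → vifusisezee.
Rule 4 (final vowel raising): /e/ is a mid vowel in word-final position, so it raises to [i]. /vifusisezee/ → vifusisezei.

vifusisezei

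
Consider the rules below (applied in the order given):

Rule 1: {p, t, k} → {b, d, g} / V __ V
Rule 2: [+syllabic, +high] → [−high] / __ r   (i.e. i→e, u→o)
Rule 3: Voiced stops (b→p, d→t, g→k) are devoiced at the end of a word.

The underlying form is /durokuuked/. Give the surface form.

doroguuget

Rule 1 (intervocalic voicing): /k/ is a voiceless stop between vowels /o/ and /u/, so it voices to [g]. /k/ is a voiceless stop between vowels /u/ and /e/, so it voices to [g]. /durokuuked/ → duroguuged.
Rule 2 (pre-rhotic lowering): /u/ is a high vowel immediately before /r/, so it lowers to [o]. /duroguuged/ → doroguuged.
Rule 3 (final devoicing): /d/ is a voiced stop in word-final position, so it devoices to [t]. /doroguuged/ → doroguuget.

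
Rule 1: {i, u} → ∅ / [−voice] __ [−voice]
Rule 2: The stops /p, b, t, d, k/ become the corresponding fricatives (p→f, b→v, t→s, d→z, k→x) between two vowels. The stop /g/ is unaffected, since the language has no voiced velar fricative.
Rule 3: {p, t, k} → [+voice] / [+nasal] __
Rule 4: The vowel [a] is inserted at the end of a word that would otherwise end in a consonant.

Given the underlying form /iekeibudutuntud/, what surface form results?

iexeivuzusunduda

Rule 1 (high vowel syncope): no segment meets the environment; /iekeibudutuntud/ is unchanged.
Rule 2 (intervocalic spirantization): /k/ is a stop between vowels /e/ and /e/, so it spirantizes to the fricative [x]. /b/ is a stop between vowels /i/ and /u/, so it spirantizes to the fricative [v]. /d/ is a stop between vowels /u/ and /u/, so it spirantizes to the fricative [z]. /t/ is a stop between vowels /u/ and /u/, so it spirantizes to the fricative [s]. /iekeibudutuntud/ → iexeivuzusuntud.
Rule 3 (post-nasal voicing): /t/ is a voiceless stop immediately after the nasal /n/, so it voices to [d]. /iexeivuzusuntud/ → iexeivuzusundud.
Rule 4 (final a-epenthesis): the form ends in the consonant /d/, so [a] is inserted word-finally. /iexeivuzusundud/ → iexeivuzusunduda.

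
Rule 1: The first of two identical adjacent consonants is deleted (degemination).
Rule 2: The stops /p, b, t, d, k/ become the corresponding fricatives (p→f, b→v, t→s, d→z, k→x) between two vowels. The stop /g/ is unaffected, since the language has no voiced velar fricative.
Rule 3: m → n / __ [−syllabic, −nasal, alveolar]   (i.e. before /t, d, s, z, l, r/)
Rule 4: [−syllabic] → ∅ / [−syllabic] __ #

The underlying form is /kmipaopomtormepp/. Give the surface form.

kmifaofontormep

Rule 1 (degemination): /pp/ is a geminate; the first /p/ deletes. /kmipaopomtormepp/ → kmipaopomtormep.
Rule 2 (intervocalic spirantization): /p/ is a stop between vowels /i/ and /a/, so it spirantizes to the fricative [f]. /p/ is a stop between vowels /o/ and /o/, so it spirantizes to the fricative [f]. /kmipaopomtormep/ → kmifaofomtormep.
Rule 3 (nasal place assimilation): /m/ precedes the alveolar consonant /t/, so it assimilates in place to [n]. /kmifaofomtormep/ → kmifaofontormep.
Rule 4 (final cluster simplification): no segment meets the environment; /kmifaofontormep/ is unchanged.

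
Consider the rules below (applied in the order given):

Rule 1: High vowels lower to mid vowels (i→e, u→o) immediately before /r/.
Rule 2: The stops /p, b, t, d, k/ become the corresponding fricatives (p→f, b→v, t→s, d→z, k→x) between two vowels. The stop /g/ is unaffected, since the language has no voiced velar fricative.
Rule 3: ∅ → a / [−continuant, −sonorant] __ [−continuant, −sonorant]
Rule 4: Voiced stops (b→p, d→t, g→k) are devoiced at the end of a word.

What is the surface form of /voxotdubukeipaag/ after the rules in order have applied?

Rule 1 (pre-rhotic lowering): no segment meets the environment; /voxotdubukeipaag/ is unchanged.
Rule 2 (intervocalic spirantization): /b/ is a stop between vowels /u/ and /u/, so it spirantizes to the fricative [v]. /k/ is a stop between vowels /u/ and /e/, so it spirantizes to the fricative [x]. /p/ is a stop between vowels /i/ and /a/, so it spirantizes to the fricative [f]. /voxotdubukeipaag/ → voxotduvuxeifaag.
Rule 3 (stop-cluster a-epenthesis): /t/ and /d/ form a stop–stop cluster, so [a] is inserted between them. /voxotduvuxeifaag/ → voxotaduvuxeifaag.
Rule 4 (final devoicing): /g/ is a voiced stop in word-final position, so it devoices to [k]. /voxotaduvuxeifaag/ → voxotaduvuxeifaak.

voxotaduvuxeifaak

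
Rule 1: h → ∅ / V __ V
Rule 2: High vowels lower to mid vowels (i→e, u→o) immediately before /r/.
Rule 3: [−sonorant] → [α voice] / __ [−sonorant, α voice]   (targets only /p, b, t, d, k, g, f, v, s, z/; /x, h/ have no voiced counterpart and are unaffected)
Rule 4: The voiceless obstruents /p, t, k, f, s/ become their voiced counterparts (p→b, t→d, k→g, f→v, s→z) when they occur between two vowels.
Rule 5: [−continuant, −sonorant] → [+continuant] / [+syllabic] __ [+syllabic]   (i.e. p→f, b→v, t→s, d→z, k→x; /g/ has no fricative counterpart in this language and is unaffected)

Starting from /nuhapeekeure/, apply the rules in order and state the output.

Rule 1 (intervocalic h-deletion): /h/ occurs between vowels /u/ and /a/, so it deletes. /nuhapeekeure/ → nuapeekeure.
Rule 2 (pre-rhotic lowering): /u/ is a high vowel immediately before /r/, so it lowers to [o]. /nuapeekeure/ → nuapeekeore.
Rule 3 (regressive voicing assimilation): no segment meets the environment; /nuapeekeore/ is unchanged.
Rule 4 (intervocalic voicing): /p/ is a voiceless obstruent between vowels /a/ and /e/, so it voices to [b]. /k/ is a voiceless obstruent between vowels /e/ and /e/, so it voices to [g]. /nuapeekeore/ → nuabeegeore.
Rule 5 (intervocalic spirantization): /b/ is a stop between vowels /a/ and /e/, so it spirantizes to the fricative [v]. /nuabeegeore/ → nuaveegeore.

nuaveegeore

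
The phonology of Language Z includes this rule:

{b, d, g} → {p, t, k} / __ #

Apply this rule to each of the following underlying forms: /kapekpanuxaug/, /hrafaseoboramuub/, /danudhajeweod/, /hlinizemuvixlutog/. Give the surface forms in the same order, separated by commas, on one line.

/kapekpanuxaug/: /g/ is a voiced stop in word-final position, so it devoices to [k]. → [kapekpanuxauk].
/hrafaseoboramuub/: /b/ is a voiced stop in word-final position, so it devoices to [p]. → [hrafaseoboramuup].
/danudhajeweod/: /d/ is a voiced stop in word-final position, so it devoices to [t]. → [danudhajeweot].
/hlinizemuvixlutog/: /g/ is a voiced stop in word-final position, so it devoices to [k]. → [hlinizemuvixlutok].

kapekpanuxauk, hrafaseoboramuup, danudhajeweot, hlinizemuvixlutok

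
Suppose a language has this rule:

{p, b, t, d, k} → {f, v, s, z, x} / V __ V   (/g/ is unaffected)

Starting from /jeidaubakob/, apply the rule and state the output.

jeizauvaxob

Scanning /jeidaubakob/: /d/ is a stop between vowels /i/ and /a/, so it spirantizes to the fricative [z]; /b/ is a stop between vowels /u/ and /a/, so it spirantizes to the fricative [v]; /k/ is a stop between vowels /a/ and /o/, so it spirantizes to the fricative [x]; /b/ at position 11 is not in the conditioning environment.
Result: [jeizauvaxob].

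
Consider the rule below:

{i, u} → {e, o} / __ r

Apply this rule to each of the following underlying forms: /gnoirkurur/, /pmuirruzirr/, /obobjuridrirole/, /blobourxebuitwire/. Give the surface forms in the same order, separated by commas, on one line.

/gnoirkurur/: /i/ is a high vowel immediately before /r/, so it lowers to [e]. /u/ is a high vowel immediately before /r/, so it lowers to [o]. /u/ is a high vowel immediately before /r/, so it lowers to [o]. → [gnoerkoror].
/pmuirruzirr/: /i/ is a high vowel immediately before /r/, so it lowers to [e]. /i/ is a high vowel immediately before /r/, so it lowers to [e]. → [pmuerruzerr].
/obobjuridrirole/: /u/ is a high vowel immediately before /r/, so it lowers to [o]. /i/ is a high vowel immediately before /r/, so it lowers to [e]. → [obobjoridrerole].
/blobourxebuitwire/: /u/ is a high vowel immediately before /r/, so it lowers to [o]. /i/ is a high vowel immediately before /r/, so it lowers to [e]. → [bloboorxebuitwere].

gnoerkoror, pmuerruzerr, obobjoridrerole, bloboorxebuitwere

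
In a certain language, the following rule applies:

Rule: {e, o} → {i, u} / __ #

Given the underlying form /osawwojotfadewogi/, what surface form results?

osawwojotfadewogi

No segment of /osawwojotfadewogi/ meets the structural description of the rule, so the form surfaces unchanged.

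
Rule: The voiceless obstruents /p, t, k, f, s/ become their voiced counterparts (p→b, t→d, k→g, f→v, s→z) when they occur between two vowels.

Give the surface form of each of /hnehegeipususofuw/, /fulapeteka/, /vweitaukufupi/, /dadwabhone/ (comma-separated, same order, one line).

/hnehegeipususofuw/: /p/ is a voiceless obstruent between vowels /i/ and /u/, so it voices to [b]. /s/ is a voiceless obstruent between vowels /u/ and /u/, so it voices to [z]. /s/ is a voiceless obstruent between vowels /u/ and /o/, so it voices to [z]. /f/ is a voiceless obstruent between vowels /o/ and /u/, so it voices to [v]. → [hnehegeibuzuzovuw].
/fulapeteka/: /p/ is a voiceless obstruent between vowels /a/ and /e/, so it voices to [b]. /t/ is a voiceless obstruent between vowels /e/ and /e/, so it voices to [d]. /k/ is a voiceless obstruent between vowels /e/ and /a/, so it voices to [g]. → [fulabedega].
/vweitaukufupi/: /t/ is a voiceless obstruent between vowels /i/ and /a/, so it voices to [d]. /k/ is a voiceless obstruent between vowels /u/ and /u/, so it voices to [g]. /f/ is a voiceless obstruent between vowels /u/ and /u/, so it voices to [v]. /p/ is a voiceless obstruent between vowels /u/ and /i/, so it voices to [b]. → [vweidauguvubi].
/dadwabhone/: the rule's environment is not met; surfaces unchanged as [dadwabhone].

hnehegeibuzuzovuw, fulabedega, vweidauguvubi, dadwabhone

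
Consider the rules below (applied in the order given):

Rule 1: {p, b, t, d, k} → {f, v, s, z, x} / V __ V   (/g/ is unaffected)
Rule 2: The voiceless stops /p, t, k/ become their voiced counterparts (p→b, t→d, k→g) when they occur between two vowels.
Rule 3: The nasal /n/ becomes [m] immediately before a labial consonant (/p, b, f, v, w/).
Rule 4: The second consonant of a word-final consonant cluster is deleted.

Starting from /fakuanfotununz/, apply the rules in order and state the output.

Rule 1 (intervocalic spirantization): /k/ is a stop between vowels /a/ and /u/, so it spirantizes to the fricative [x]. /t/ is a stop between vowels /o/ and /u/, so it spirantizes to the fricative [s]. /fakuanfotununz/ → faxuanfosununz.
Rule 2 (intervocalic voicing): no segment meets the environment; /faxuanfosununz/ is unchanged.
Rule 3 (nasal place assimilation): /n/ precedes the labial consonant /f/, so it assimilates in place to [m]. /faxuanfosununz/ → faxuamfosununz.
Rule 4 (final cluster simplification): /z/ is the second consonant of a word-final cluster /nz/, so it deletes. /faxuamfosununz/ → faxuamfosunun.

faxuamfosunun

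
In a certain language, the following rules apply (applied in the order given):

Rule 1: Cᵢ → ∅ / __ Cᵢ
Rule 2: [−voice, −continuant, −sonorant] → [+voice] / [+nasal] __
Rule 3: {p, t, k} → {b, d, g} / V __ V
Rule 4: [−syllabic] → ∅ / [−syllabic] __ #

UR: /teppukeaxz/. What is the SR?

tebugeax

Rule 1 (degemination): /pp/ is a geminate; the first /p/ deletes. /teppukeaxz/ → tepukeaxz.
Rule 2 (post-nasal voicing): no segment meets the environment; /tepukeaxz/ is unchanged.
Rule 3 (intervocalic voicing): /p/ is a voiceless stop between vowels /e/ and /u/, so it voices to [b]. /k/ is a voiceless stop between vowels /u/ and /e/, so it voices to [g]. /tepukeaxz/ → tebugeaxz.
Rule 4 (final cluster simplification): /z/ is the second consonant of a word-final cluster /xz/, so it deletes. /tebugeaxz/ → tebugeax.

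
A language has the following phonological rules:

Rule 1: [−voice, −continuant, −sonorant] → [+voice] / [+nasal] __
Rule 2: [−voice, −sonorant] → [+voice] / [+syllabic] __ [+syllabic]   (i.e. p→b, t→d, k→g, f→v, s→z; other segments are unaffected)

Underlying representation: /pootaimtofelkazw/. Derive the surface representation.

Rule 1 (post-nasal voicing): /t/ is a voiceless stop immediately after the nasal /m/, so it voices to [d]. /pootaimtofelkazw/ → pootaimdofelkazw.
Rule 2 (intervocalic voicing): /t/ is a voiceless obstruent between vowels /o/ and /a/, so it voices to [d]. /f/ is a voiceless obstruent between vowels /o/ and /e/, so it voices to [v]. /pootaimdofelkazw/ → poodaimdovelkazw.

poodaimdovelkazw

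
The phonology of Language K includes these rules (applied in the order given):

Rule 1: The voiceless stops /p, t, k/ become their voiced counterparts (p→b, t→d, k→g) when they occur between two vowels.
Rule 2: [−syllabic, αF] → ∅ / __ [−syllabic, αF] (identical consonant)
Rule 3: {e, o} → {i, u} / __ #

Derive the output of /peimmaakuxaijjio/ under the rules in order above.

Rule 1 (intervocalic voicing): /k/ is a voiceless stop between vowels /a/ and /u/, so it voices to [g]. /peimmaakuxaijjio/ → peimmaaguxaijjio.
Rule 2 (degemination): /mm/ is a geminate; the first /m/ deletes. /jj/ is a geminate; the first /j/ deletes. /peimmaaguxaijjio/ → peimaaguxaijio.
Rule 3 (final vowel raising): /o/ is a mid vowel in word-final position, so it raises to [u]. /peimaaguxaijio/ → peimaaguxaijiu.

peimaaguxaijiu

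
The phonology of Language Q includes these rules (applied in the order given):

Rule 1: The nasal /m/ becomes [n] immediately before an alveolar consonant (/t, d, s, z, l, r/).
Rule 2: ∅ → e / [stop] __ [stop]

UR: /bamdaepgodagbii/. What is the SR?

bandaepegodagebii

Rule 1 (nasal place assimilation): /m/ precedes the alveolar consonant /d/, so it assimilates in place to [n]. /bamdaepgodagbii/ → bandaepgodagbii.
Rule 2 (stop-cluster e-epenthesis): /p/ and /g/ form a stop–stop cluster, so [e] is inserted between them. /g/ and /b/ form a stop–stop cluster, so [e] is inserted between them. /bandaepgodagbii/ → bandaepegodagebii.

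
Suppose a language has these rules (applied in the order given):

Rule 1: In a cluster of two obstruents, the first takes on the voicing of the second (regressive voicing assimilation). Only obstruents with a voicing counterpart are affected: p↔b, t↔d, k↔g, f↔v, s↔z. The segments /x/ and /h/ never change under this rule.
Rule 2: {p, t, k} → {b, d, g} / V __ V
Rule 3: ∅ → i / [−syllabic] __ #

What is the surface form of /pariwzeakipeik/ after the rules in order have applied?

Rule 1 (regressive voicing assimilation): no segment meets the environment; /pariwzeakipeik/ is unchanged.
Rule 2 (intervocalic voicing): /k/ is a voiceless stop between vowels /a/ and /i/, so it voices to [g]. /p/ is a voiceless stop between vowels /i/ and /e/, so it voices to [b]. /pariwzeakipeik/ → pariwzeagibeik.
Rule 3 (final i-epenthesis): the form ends in the consonant /k/, so [i] is inserted word-finally. /pariwzeagibeik/ → pariwzeagibeiki.

pariwzeagibeiki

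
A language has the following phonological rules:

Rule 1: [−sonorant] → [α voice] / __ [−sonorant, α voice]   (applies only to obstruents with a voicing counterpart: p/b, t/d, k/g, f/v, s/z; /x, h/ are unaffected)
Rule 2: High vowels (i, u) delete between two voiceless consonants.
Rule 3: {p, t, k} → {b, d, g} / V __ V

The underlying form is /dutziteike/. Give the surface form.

dudzideige

Rule 1 (regressive voicing assimilation): /t/ precedes the voiced obstruent /z/, so it voices to [d] by assimilation. /dutziteike/ → dudziteike.
Rule 2 (high vowel syncope): no segment meets the environment; /dudziteike/ is unchanged.
Rule 3 (intervocalic voicing): /t/ is a voiceless stop between vowels /i/ and /e/, so it voices to [d]. /k/ is a voiceless stop between vowels /i/ and /e/, so it voices to [g]. /dudziteike/ → dudzideige.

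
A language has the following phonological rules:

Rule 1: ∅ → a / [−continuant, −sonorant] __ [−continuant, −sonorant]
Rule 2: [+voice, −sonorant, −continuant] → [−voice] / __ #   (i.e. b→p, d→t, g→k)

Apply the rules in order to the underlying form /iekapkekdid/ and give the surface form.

Rule 1 (stop-cluster a-epenthesis): /p/ and /k/ form a stop–stop cluster, so [a] is inserted between them. /k/ and /d/ form a stop–stop cluster, so [a] is inserted between them. /iekapkekdid/ → iekapakekadid.
Rule 2 (final devoicing): /d/ is a voiced stop in word-final position, so it devoices to [t]. /iekapakekadid/ → iekapakekadit.

iekapakekadit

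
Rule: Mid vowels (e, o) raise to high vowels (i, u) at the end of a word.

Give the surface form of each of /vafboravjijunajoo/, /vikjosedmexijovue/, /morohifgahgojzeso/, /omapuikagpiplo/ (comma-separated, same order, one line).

vafboravjijunajou, vikjosedmexijovui, morohifgahgojzesu, omapuikagpiplu

/vafboravjijunajoo/: /o/ is a mid vowel in word-final position, so it raises to [u]. → [vafboravjijunajou].
/vikjosedmexijovue/: /e/ is a mid vowel in word-final position, so it raises to [i]. → [vikjosedmexijovui].
/morohifgahgojzeso/: /o/ is a mid vowel in word-final position, so it raises to [u]. → [morohifgahgojzesu].
/omapuikagpiplo/: /o/ is a mid vowel in word-final position, so it raises to [u]. → [omapuikagpiplu].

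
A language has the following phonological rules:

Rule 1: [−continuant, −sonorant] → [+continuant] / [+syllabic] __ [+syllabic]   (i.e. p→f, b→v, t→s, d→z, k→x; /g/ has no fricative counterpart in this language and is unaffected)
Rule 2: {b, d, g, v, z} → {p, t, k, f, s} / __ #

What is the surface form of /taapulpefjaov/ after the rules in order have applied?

Rule 1 (intervocalic spirantization): /p/ is a stop between vowels /a/ and /u/, so it spirantizes to the fricative [f]. /taapulpefjaov/ → taafulpefjaov.
Rule 2 (final devoicing): /v/ is a voiced obstruent in word-final position, so it devoices to [f]. /taafulpefjaov/ → taafulpefjaof.

taafulpefjaof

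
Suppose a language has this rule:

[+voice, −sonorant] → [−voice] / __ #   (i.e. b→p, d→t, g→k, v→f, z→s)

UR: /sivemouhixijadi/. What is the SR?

No segment of /sivemouhixijadi/ meets the structural description of the rule, so the form surfaces unchanged.

sivemouhixijadi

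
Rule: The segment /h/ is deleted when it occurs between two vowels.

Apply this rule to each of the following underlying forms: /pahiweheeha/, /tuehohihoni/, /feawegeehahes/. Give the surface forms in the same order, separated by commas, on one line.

paiweeea, tueoioni, feawegeeaes

/pahiweheeha/: /h/ occurs between vowels /a/ and /i/, so it deletes. /h/ occurs between vowels /e/ and /e/, so it deletes. /h/ occurs between vowels /e/ and /a/, so it deletes. → [paiweeea].
/tuehohihoni/: /h/ occurs between vowels /e/ and /o/, so it deletes. /h/ occurs between vowels /o/ and /i/, so it deletes. /h/ occurs between vowels /i/ and /o/, so it deletes. → [tueoioni].
/feawegeehahes/: /h/ occurs between vowels /e/ and /a/, so it deletes. /h/ occurs between vowels /a/ and /e/, so it deletes. → [feawegeeaes].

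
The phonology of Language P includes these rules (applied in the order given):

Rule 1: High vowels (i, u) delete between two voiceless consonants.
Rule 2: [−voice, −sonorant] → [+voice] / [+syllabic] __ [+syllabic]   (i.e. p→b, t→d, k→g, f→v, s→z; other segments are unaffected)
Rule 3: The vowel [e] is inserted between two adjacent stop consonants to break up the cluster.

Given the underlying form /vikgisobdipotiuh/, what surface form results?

vikegizobedibodiuh

Rule 1 (high vowel syncope): no segment meets the environment; /vikgisobdipotiuh/ is unchanged.
Rule 2 (intervocalic voicing): /s/ is a voiceless obstruent between vowels /i/ and /o/, so it voices to [z]. /p/ is a voiceless obstruent between vowels /i/ and /o/, so it voices to [b]. /t/ is a voiceless obstruent between vowels /o/ and /i/, so it voices to [d]. /vikgisobdipotiuh/ → vikgizobdibodiuh.
Rule 3 (stop-cluster e-epenthesis): /k/ and /g/ form a stop–stop cluster, so [e] is inserted between them. /b/ and /d/ form a stop–stop cluster, so [e] is inserted between them. /vikgizobdibodiuh/ → vikegizobedibodiuh.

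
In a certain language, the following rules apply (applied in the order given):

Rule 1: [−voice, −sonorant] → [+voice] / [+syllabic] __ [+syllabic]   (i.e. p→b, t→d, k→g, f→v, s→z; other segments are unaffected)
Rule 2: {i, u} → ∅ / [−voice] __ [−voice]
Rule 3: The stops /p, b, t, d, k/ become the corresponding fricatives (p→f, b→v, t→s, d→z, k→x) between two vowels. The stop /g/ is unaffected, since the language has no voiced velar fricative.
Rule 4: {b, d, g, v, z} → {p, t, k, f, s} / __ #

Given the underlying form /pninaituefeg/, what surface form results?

pninaizuevek

Rule 1 (intervocalic voicing): /t/ is a voiceless obstruent between vowels /i/ and /u/, so it voices to [d]. /f/ is a voiceless obstruent between vowels /e/ and /e/, so it voices to [v]. /pninaituefeg/ → pninaidueveg.
Rule 2 (high vowel syncope): no segment meets the environment; /pninaidueveg/ is unchanged.
Rule 3 (intervocalic spirantization): /d/ is a stop between vowels /i/ and /u/, so it spirantizes to the fricative [z]. /pninaidueveg/ → pninaizueveg.
Rule 4 (final devoicing): /g/ is a voiced obstruent in word-final position, so it devoices to [k]. /pninaizueveg/ → pninaizuevek.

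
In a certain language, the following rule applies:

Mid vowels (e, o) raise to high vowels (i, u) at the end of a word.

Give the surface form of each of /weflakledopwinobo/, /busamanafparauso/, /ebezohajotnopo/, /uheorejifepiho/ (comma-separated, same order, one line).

weflakledopwinobu, busamanafparausu, ebezohajotnopu, uheorejifepihu

/weflakledopwinobo/: /o/ is a mid vowel in word-final position, so it raises to [u]. → [weflakledopwinobu].
/busamanafparauso/: /o/ is a mid vowel in word-final position, so it raises to [u]. → [busamanafparausu].
/ebezohajotnopo/: /o/ is a mid vowel in word-final position, so it raises to [u]. → [ebezohajotnopu].
/uheorejifepiho/: /o/ is a mid vowel in word-final position, so it raises to [u]. → [uheorejifepihu].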